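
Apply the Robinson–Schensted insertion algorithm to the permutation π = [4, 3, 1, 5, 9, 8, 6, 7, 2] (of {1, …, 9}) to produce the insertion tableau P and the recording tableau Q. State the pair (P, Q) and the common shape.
P = [1, 2, 6, 7] / [3, 5] / [4, 8] / [9];  Q = [1, 4, 5, 8] / [2, 6] / [3, 7] / [9];  common shape = (4, 2, 2, 1)

Row-insert the values π_1, π_2, … into P one at a time, bumping the leftmost entry strictly greater than the inserted value down to the next row. The recording tableau Q records, in position (i, j), the step at which that cell was added to P.
  Insert 4 (step 1): P = [4];  Q = [1]
  Insert 3 (step 2): P = [3] / [4];  Q = [1] / [2]
  Insert 1 (step 3): P = [1] / [3] / [4];  Q = [1] / [2] / [3]
  Insert 5 (step 4): P = [1, 5] / [3] / [4];  Q = [1, 4] / [2] / [3]
  Insert 9 (step 5): P = [1, 5, 9] / [3] / [4];  Q = [1, 4, 5] / [2] / [3]
  Insert 8 (step 6): P = [1, 5, 8] / [3, 9] / [4];  Q = [1, 4, 5] / [2, 6] / [3]
  Insert 6 (step 7): P = [1, 5, 6] / [3, 8] / [4, 9];  Q = [1, 4, 5] / [2, 6] / [3, 7]
  Insert 7 (step 8): P = [1, 5, 6, 7] / [3, 8] / [4, 9];  Q = [1, 4, 5, 8] / [2, 6] / [3, 7]
  Insert 2 (step 9): P = [1, 2, 6, 7] / [3, 5] / [4, 8] / [9];  Q = [1, 4, 5, 8] / [2, 6] / [3, 7] / [9]
Final shape: (4, 2, 2, 1).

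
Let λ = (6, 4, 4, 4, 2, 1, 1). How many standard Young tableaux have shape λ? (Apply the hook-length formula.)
# SYT of shape (6, 4, 4, 4, 2, 1, 1) = 1778276500

Hook-length formula: f^λ = n! / Π hook(c), product over all cells c of the Young diagram. For λ = (6, 4, 4, 4, 2, 1, 1), n = 22 boxes. Hook lengths by row (left-to-right, top-to-bottom): [12, 9, 7, 6, 2, 1]; [9, 6, 4, 3]; [8, 5, 3, 2]; [7, 4, 2, 1]; [4, 1]; [2]; [1]. Product of hooks = 632073093120. So f^λ = 22! / 632073093120 = 1124000727777607680000 / 632073093120 = 1778276500.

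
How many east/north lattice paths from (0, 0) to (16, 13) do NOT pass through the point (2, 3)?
Number of paths = 48251355

Total paths from (0, 0) to (16, 13): C(29, 16) = 67863915. Paths through (2, 3): (paths (0, 0) → (2, 3)) × (paths (2, 3) → (16, 13)) = C(5, 2) · C(24, 14) = 10 · 1961256 = 19612560. Avoidance count = 67863915 − 19612560 = 48251355.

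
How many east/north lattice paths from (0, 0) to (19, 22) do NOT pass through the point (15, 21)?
Number of paths = 216823157400

Total paths from (0, 0) to (19, 22): C(41, 19) = 244662670200. Paths through (15, 21): (paths (0, 0) → (15, 21)) × (paths (15, 21) → (19, 22)) = C(36, 15) · C(5, 4) = 5567902560 · 5 = 27839512800. Avoidance count = 244662670200 − 27839512800 = 216823157400.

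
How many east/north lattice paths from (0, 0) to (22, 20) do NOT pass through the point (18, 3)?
Number of paths = 513783647370

Total paths from (0, 0) to (22, 20): C(42, 22) = 513791607420. Paths through (18, 3): (paths (0, 0) → (18, 3)) × (paths (18, 3) → (22, 20)) = C(21, 18) · C(21, 4) = 1330 · 5985 = 7960050. Avoidance count = 513791607420 − 7960050 = 513783647370.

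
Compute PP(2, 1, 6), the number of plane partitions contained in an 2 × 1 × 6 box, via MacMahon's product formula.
PP(2, 1, 6) = 28

Evaluate the triple product over i = 1..2, j = 1..1, k = 1..6. The factors are (2/1) · (3/2) · (4/3) · (5/4) · (6/5) · (7/6) · (3/2) · (4/3) · … (12 factors total). The numerators and denominators telescope so the product is an integer; carrying out the multiplication exactly gives PP(2, 1, 6) = 28.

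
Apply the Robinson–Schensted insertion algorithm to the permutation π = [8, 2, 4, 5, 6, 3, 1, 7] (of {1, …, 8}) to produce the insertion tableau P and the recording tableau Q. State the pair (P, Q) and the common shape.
P = [1, 3, 5, 6, 7] / [2] / [4] / [8];  Q = [1, 3, 4, 5, 8] / [2] / [6] / [7];  common shape = (5, 1, 1, 1)

Row-insert the values π_1, π_2, … into P one at a time, bumping the leftmost entry strictly greater than the inserted value down to the next row. The recording tableau Q records, in position (i, j), the step at which that cell was added to P.
  Insert 8 (step 1): P = [8];  Q = [1]
  Insert 2 (step 2): P = [2] / [8];  Q = [1] / [2]
  Insert 4 (step 3): P = [2, 4] / [8];  Q = [1, 3] / [2]
  Insert 5 (step 4): P = [2, 4, 5] / [8];  Q = [1, 3, 4] / [2]
  Insert 6 (step 5): P = [2, 4, 5, 6] / [8];  Q = [1, 3, 4, 5] / [2]
  Insert 3 (step 6): P = [2, 3, 5, 6] / [4] / [8];  Q = [1, 3, 4, 5] / [2] / [6]
  Insert 1 (step 7): P = [1, 3, 5, 6] / [2] / [4] / [8];  Q = [1, 3, 4, 5] / [2] / [6] / [7]
  Insert 7 (step 8): P = [1, 3, 5, 6, 7] / [2] / [4] / [8];  Q = [1, 3, 4, 5, 8] / [2] / [6] / [7]
Final shape: (5, 1, 1, 1).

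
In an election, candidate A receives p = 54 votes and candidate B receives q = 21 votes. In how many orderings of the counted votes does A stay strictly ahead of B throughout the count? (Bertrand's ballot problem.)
Strict-lead orderings = 925555503026503448

Total orderings of the 75 votes with 54 for A: C(75, 54) = 2103535234151144200. By the Bertrand ballot formula (Cycle Lemma / reflection principle), the number of orderings in which A is strictly ahead of B throughout is (p − q)/(p + q) · C(p + q, p) = (54 − 21)/(54 + 21) · 2103535234151144200 = 925555503026503448.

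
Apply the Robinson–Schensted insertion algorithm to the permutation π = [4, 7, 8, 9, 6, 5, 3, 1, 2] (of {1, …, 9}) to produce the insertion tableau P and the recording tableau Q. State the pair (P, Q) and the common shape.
P = [1, 2, 8, 9] / [3, 5] / [4] / [6] / [7];  Q = [1, 2, 3, 4] / [5, 9] / [6] / [7] / [8];  common shape = (4, 2, 1, 1, 1)

Row-insert the values π_1, π_2, … into P one at a time, bumping the leftmost entry strictly greater than the inserted value down to the next row. The recording tableau Q records, in position (i, j), the step at which that cell was added to P.
  Insert 4 (step 1): P = [4];  Q = [1]
  Insert 7 (step 2): P = [4, 7];  Q = [1, 2]
  Insert 8 (step 3): P = [4, 7, 8];  Q = [1, 2, 3]
  Insert 9 (step 4): P = [4, 7, 8, 9];  Q = [1, 2, 3, 4]
  Insert 6 (step 5): P = [4, 6, 8, 9] / [7];  Q = [1, 2, 3, 4] / [5]
  Insert 5 (step 6): P = [4, 5, 8, 9] / [6] / [7];  Q = [1, 2, 3, 4] / [5] / [6]
  Insert 3 (step 7): P = [3, 5, 8, 9] / [4] / [6] / [7];  Q = [1, 2, 3, 4] / [5] / [6] / [7]
  Insert 1 (step 8): P = [1, 5, 8, 9] / [3] / [4] / [6] / [7];  Q = [1, 2, 3, 4] / [5] / [6] / [7] / [8]
  Insert 2 (step 9): P = [1, 2, 8, 9] / [3, 5] / [4] / [6] / [7];  Q = [1, 2, 3, 4] / [5, 9] / [6] / [7] / [8]
Final shape: (4, 2, 1, 1, 1).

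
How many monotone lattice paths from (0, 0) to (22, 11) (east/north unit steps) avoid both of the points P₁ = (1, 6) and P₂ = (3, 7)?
Number of paths = 192199615

Inclusion–exclusion. Total paths: C(33, 22) = 193536720. Through P₁: C(7, 1)·C(26, 21) = 460460. Through P₂: C(10, 3)·C(23, 19) = 1062600. Since P₁ is strictly southwest of P₂, a monotone path through both must visit P₁ then P₂; paths through both = C(7, 1)·C(3, 2)·C(23, 19) = 185955. Avoid both = 193536720 − 460460 − 1062600 + 185955 = 192199615.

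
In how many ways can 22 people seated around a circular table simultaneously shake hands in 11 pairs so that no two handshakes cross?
C_11 = 58786

These noncrossing handshakes are counted by the Catalan number C_n = (1/(n + 1)) · C(2n, n). For n = 11: C_11 = (1/12) · C(22, 11) = 705432/12 = 58786.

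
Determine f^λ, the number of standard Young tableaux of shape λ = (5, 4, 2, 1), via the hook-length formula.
# SYT of shape (5, 4, 2, 1) = 5775

Hook-length formula: f^λ = n! / Π hook(c), product over all cells c of the Young diagram. For λ = (5, 4, 2, 1), n = 12 boxes. Hook lengths by row (left-to-right, top-to-bottom): [8, 6, 4, 3, 1]; [6, 4, 2, 1]; [3, 1]; [1]. Product of hooks = 82944. So f^λ = 12! / 82944 = 479001600 / 82944 = 5775.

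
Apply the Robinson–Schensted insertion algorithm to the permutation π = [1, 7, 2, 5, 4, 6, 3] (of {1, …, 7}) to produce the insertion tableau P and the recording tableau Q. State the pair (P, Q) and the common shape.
P = [1, 2, 3, 6] / [4] / [5] / [7];  Q = [1, 2, 4, 6] / [3] / [5] / [7];  common shape = (4, 1, 1, 1)

Row-insert the values π_1, π_2, … into P one at a time, bumping the leftmost entry strictly greater than the inserted value down to the next row. The recording tableau Q records, in position (i, j), the step at which that cell was added to P.
  Insert 1 (step 1): P = [1];  Q = [1]
  Insert 7 (step 2): P = [1, 7];  Q = [1, 2]
  Insert 2 (step 3): P = [1, 2] / [7];  Q = [1, 2] / [3]
  Insert 5 (step 4): P = [1, 2, 5] / [7];  Q = [1, 2, 4] / [3]
  Insert 4 (step 5): P = [1, 2, 4] / [5] / [7];  Q = [1, 2, 4] / [3] / [5]
  Insert 6 (step 6): P = [1, 2, 4, 6] / [5] / [7];  Q = [1, 2, 4, 6] / [3] / [5]
  Insert 3 (step 7): P = [1, 2, 3, 6] / [4] / [5] / [7];  Q = [1, 2, 4, 6] / [3] / [5] / [7]
Final shape: (4, 1, 1, 1).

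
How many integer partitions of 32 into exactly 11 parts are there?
p(32, 11 parts) = 695

Partitions of n into exactly k parts are in bijection with partitions of n − k into at most k parts (subtract 1 from each part). So p(32, exactly 11) = p(21, parts ≤ 11). Computing via the recurrence p(m, j) = p(m, j−1) + p(m−j, j) gives 695.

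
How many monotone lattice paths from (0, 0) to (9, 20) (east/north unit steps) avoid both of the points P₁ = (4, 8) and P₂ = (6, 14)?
Number of paths = 4860345

Inclusion–exclusion. Total paths: C(29, 9) = 10015005. Through P₁: C(12, 4)·C(17, 5) = 3063060. Through P₂: C(20, 6)·C(9, 3) = 3255840. Since P₁ is strictly southwest of P₂, a monotone path through both must visit P₁ then P₂; paths through both = C(12, 4)·C(8, 2)·C(9, 3) = 1164240. Avoid both = 10015005 − 3063060 − 3255840 + 1164240 = 4860345.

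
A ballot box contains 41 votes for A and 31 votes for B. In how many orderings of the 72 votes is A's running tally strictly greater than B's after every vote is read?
Strict-lead orderings = 30918092400693855280

Total orderings of the 72 votes with 41 for A: C(72, 41) = 222610265284995758016. By the Bertrand ballot formula (Cycle Lemma / reflection principle), the number of orderings in which A is strictly ahead of B throughout is (p − q)/(p + q) · C(p + q, p) = (41 − 31)/(41 + 31) · 222610265284995758016 = 30918092400693855280.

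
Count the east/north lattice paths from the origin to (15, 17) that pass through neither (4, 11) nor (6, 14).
Number of paths = 543305280

Inclusion–exclusion. Total paths: C(32, 15) = 565722720. Through P₁: C(15, 4)·C(17, 11) = 16893240. Through P₂: C(20, 6)·C(12, 9) = 8527200. Since P₁ is strictly southwest of P₂, a monotone path through both must visit P₁ then P₂; paths through both = C(15, 4)·C(5, 2)·C(12, 9) = 3003000. Avoid both = 565722720 − 16893240 − 8527200 + 3003000 = 543305280.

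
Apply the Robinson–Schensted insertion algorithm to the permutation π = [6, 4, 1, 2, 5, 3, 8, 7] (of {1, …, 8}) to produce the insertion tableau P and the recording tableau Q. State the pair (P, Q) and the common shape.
P = [1, 2, 3, 7] / [4, 5, 8] / [6];  Q = [1, 4, 5, 7] / [2, 6, 8] / [3];  common shape = (4, 3, 1)

Row-insert the values π_1, π_2, … into P one at a time, bumping the leftmost entry strictly greater than the inserted value down to the next row. The recording tableau Q records, in position (i, j), the step at which that cell was added to P.
  Insert 6 (step 1): P = [6];  Q = [1]
  Insert 4 (step 2): P = [4] / [6];  Q = [1] / [2]
  Insert 1 (step 3): P = [1] / [4] / [6];  Q = [1] / [2] / [3]
  Insert 2 (step 4): P = [1, 2] / [4] / [6];  Q = [1, 4] / [2] / [3]
  Insert 5 (step 5): P = [1, 2, 5] / [4] / [6];  Q = [1, 4, 5] / [2] / [3]
  Insert 3 (step 6): P = [1, 2, 3] / [4, 5] / [6];  Q = [1, 4, 5] / [2, 6] / [3]
  Insert 8 (step 7): P = [1, 2, 3, 8] / [4, 5] / [6];  Q = [1, 4, 5, 7] / [2, 6] / [3]
  Insert 7 (step 8): P = [1, 2, 3, 7] / [4, 5, 8] / [6];  Q = [1, 4, 5, 7] / [2, 6, 8] / [3]
Final shape: (4, 3, 1).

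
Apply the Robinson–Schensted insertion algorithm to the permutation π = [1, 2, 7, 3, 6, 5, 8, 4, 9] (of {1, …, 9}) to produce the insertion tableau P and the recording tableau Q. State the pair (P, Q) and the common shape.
P = [1, 2, 3, 4, 8, 9] / [5] / [6] / [7];  Q = [1, 2, 3, 5, 7, 9] / [4] / [6] / [8];  common shape = (6, 1, 1, 1)

Row-insert the values π_1, π_2, … into P one at a time, bumping the leftmost entry strictly greater than the inserted value down to the next row. The recording tableau Q records, in position (i, j), the step at which that cell was added to P.
  Insert 1 (step 1): P = [1];  Q = [1]
  Insert 2 (step 2): P = [1, 2];  Q = [1, 2]
  Insert 7 (step 3): P = [1, 2, 7];  Q = [1, 2, 3]
  Insert 3 (step 4): P = [1, 2, 3] / [7];  Q = [1, 2, 3] / [4]
  Insert 6 (step 5): P = [1, 2, 3, 6] / [7];  Q = [1, 2, 3, 5] / [4]
  Insert 5 (step 6): P = [1, 2, 3, 5] / [6] / [7];  Q = [1, 2, 3, 5] / [4] / [6]
  Insert 8 (step 7): P = [1, 2, 3, 5, 8] / [6] / [7];  Q = [1, 2, 3, 5, 7] / [4] / [6]
  Insert 4 (step 8): P = [1, 2, 3, 4, 8] / [5] / [6] / [7];  Q = [1, 2, 3, 5, 7] / [4] / [6] / [8]
  Insert 9 (step 9): P = [1, 2, 3, 4, 8, 9] / [5] / [6] / [7];  Q = [1, 2, 3, 5, 7, 9] / [4] / [6] / [8]
Final shape: (6, 1, 1, 1).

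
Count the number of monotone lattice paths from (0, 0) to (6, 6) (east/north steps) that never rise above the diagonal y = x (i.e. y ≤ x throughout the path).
Number of paths = 132

By the reflection principle (André's argument), the number of monotone paths to (6, 6) with n ≤ m that never go above y = x is C(12, 6) − C(12, 7) = 924 − 792 = 132.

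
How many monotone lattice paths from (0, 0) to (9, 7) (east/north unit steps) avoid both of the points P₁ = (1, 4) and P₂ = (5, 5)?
Number of paths = 7210

Inclusion–exclusion. Total paths: C(16, 9) = 11440. Through P₁: C(5, 1)·C(11, 8) = 825. Through P₂: C(10, 5)·C(6, 4) = 3780. Since P₁ is strictly southwest of P₂, a monotone path through both must visit P₁ then P₂; paths through both = C(5, 1)·C(5, 4)·C(6, 4) = 375. Avoid both = 11440 − 825 − 3780 + 375 = 7210.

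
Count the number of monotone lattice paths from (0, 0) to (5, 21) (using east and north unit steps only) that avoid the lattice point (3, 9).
Number of paths = 45760

Total paths from (0, 0) to (5, 21): C(26, 5) = 65780. Paths through (3, 9): (paths (0, 0) → (3, 9)) × (paths (3, 9) → (5, 21)) = C(12, 3) · C(14, 2) = 220 · 91 = 20020. Avoidance count = 65780 − 20020 = 45760.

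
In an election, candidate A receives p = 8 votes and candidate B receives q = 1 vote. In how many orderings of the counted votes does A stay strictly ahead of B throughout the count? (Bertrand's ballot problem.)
Strict-lead orderings = 7

Total orderings of the 9 votes with 8 for A: C(9, 8) = 9. By the Bertrand ballot formula (Cycle Lemma / reflection principle), the number of orderings in which A is strictly ahead of B throughout is (p − q)/(p + q) · C(p + q, p) = (8 − 1)/(8 + 1) · 9 = 7.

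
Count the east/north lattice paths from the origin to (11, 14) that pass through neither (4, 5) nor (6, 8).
Number of paths = 2210694

Inclusion–exclusion. Total paths: C(25, 11) = 4457400. Through P₁: C(9, 4)·C(16, 7) = 1441440. Through P₂: C(14, 6)·C(11, 5) = 1387386. Since P₁ is strictly southwest of P₂, a monotone path through both must visit P₁ then P₂; paths through both = C(9, 4)·C(5, 2)·C(11, 5) = 582120. Avoid both = 4457400 − 1441440 − 1387386 + 582120 = 2210694.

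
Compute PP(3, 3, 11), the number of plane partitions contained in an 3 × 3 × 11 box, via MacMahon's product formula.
PP(3, 3, 11) = 2318680

Evaluate the triple product over i = 1..3, j = 1..3, k = 1..11. The factors are (2/1) · (3/2) · (4/3) · (5/4) · (6/5) · (7/6) · (8/7) · (9/8) · … (99 factors total). The numerators and denominators telescope so the product is an integer; carrying out the multiplication exactly gives PP(3, 3, 11) = 2318680.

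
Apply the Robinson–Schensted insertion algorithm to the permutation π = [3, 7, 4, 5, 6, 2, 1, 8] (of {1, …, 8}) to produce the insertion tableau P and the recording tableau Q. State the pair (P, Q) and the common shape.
P = [1, 4, 5, 6, 8] / [2] / [3] / [7];  Q = [1, 2, 4, 5, 8] / [3] / [6] / [7];  common shape = (5, 1, 1, 1)

Row-insert the values π_1, π_2, … into P one at a time, bumping the leftmost entry strictly greater than the inserted value down to the next row. The recording tableau Q records, in position (i, j), the step at which that cell was added to P.
  Insert 3 (step 1): P = [3];  Q = [1]
  Insert 7 (step 2): P = [3, 7];  Q = [1, 2]
  Insert 4 (step 3): P = [3, 4] / [7];  Q = [1, 2] / [3]
  Insert 5 (step 4): P = [3, 4, 5] / [7];  Q = [1, 2, 4] / [3]
  Insert 6 (step 5): P = [3, 4, 5, 6] / [7];  Q = [1, 2, 4, 5] / [3]
  Insert 2 (step 6): P = [2, 4, 5, 6] / [3] / [7];  Q = [1, 2, 4, 5] / [3] / [6]
  Insert 1 (step 7): P = [1, 4, 5, 6] / [2] / [3] / [7];  Q = [1, 2, 4, 5] / [3] / [6] / [7]
  Insert 8 (step 8): P = [1, 4, 5, 6, 8] / [2] / [3] / [7];  Q = [1, 2, 4, 5, 8] / [3] / [6] / [7]
Final shape: (5, 1, 1, 1).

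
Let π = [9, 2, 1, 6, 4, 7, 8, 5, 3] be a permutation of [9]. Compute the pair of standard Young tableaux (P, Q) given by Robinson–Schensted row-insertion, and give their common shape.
P = [1, 3, 5, 8] / [2, 4, 7] / [6] / [9];  Q = [1, 4, 6, 7] / [2, 5, 8] / [3] / [9];  common shape = (4, 3, 1, 1)

Row-insert the values π_1, π_2, … into P one at a time, bumping the leftmost entry strictly greater than the inserted value down to the next row. The recording tableau Q records, in position (i, j), the step at which that cell was added to P.
  Insert 9 (step 1): P = [9];  Q = [1]
  Insert 2 (step 2): P = [2] / [9];  Q = [1] / [2]
  Insert 1 (step 3): P = [1] / [2] / [9];  Q = [1] / [2] / [3]
  Insert 6 (step 4): P = [1, 6] / [2] / [9];  Q = [1, 4] / [2] / [3]
  Insert 4 (step 5): P = [1, 4] / [2, 6] / [9];  Q = [1, 4] / [2, 5] / [3]
  Insert 7 (step 6): P = [1, 4, 7] / [2, 6] / [9];  Q = [1, 4, 6] / [2, 5] / [3]
  Insert 8 (step 7): P = [1, 4, 7, 8] / [2, 6] / [9];  Q = [1, 4, 6, 7] / [2, 5] / [3]
  Insert 5 (step 8): P = [1, 4, 5, 8] / [2, 6, 7] / [9];  Q = [1, 4, 6, 7] / [2, 5, 8] / [3]
  Insert 3 (step 9): P = [1, 3, 5, 8] / [2, 4, 7] / [6] / [9];  Q = [1, 4, 6, 7] / [2, 5, 8] / [3] / [9]
Final shape: (4, 3, 1, 1).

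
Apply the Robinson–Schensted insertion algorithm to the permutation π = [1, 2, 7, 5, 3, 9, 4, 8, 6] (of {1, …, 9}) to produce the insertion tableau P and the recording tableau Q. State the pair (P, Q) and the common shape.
P = [1, 2, 3, 4, 6] / [5, 8] / [7, 9];  Q = [1, 2, 3, 6, 8] / [4, 7] / [5, 9];  common shape = (5, 2, 2)

Row-insert the values π_1, π_2, … into P one at a time, bumping the leftmost entry strictly greater than the inserted value down to the next row. The recording tableau Q records, in position (i, j), the step at which that cell was added to P.
  Insert 1 (step 1): P = [1];  Q = [1]
  Insert 2 (step 2): P = [1, 2];  Q = [1, 2]
  Insert 7 (step 3): P = [1, 2, 7];  Q = [1, 2, 3]
  Insert 5 (step 4): P = [1, 2, 5] / [7];  Q = [1, 2, 3] / [4]
  Insert 3 (step 5): P = [1, 2, 3] / [5] / [7];  Q = [1, 2, 3] / [4] / [5]
  Insert 9 (step 6): P = [1, 2, 3, 9] / [5] / [7];  Q = [1, 2, 3, 6] / [4] / [5]
  Insert 4 (step 7): P = [1, 2, 3, 4] / [5, 9] / [7];  Q = [1, 2, 3, 6] / [4, 7] / [5]
  Insert 8 (step 8): P = [1, 2, 3, 4, 8] / [5, 9] / [7];  Q = [1, 2, 3, 6, 8] / [4, 7] / [5]
  Insert 6 (step 9): P = [1, 2, 3, 4, 6] / [5, 8] / [7, 9];  Q = [1, 2, 3, 6, 8] / [4, 7] / [5, 9]
Final shape: (5, 2, 2).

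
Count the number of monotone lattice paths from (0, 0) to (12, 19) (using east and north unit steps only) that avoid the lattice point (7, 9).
Number of paths = 106766205

Total paths from (0, 0) to (12, 19): C(31, 12) = 141120525. Paths through (7, 9): (paths (0, 0) → (7, 9)) × (paths (7, 9) → (12, 19)) = C(16, 7) · C(15, 5) = 11440 · 3003 = 34354320. Avoidance count = 141120525 − 34354320 = 106766205.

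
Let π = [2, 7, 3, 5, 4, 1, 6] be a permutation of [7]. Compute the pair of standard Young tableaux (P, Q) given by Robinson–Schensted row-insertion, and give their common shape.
P = [1, 3, 4, 6] / [2] / [5] / [7];  Q = [1, 2, 4, 7] / [3] / [5] / [6];  common shape = (4, 1, 1, 1)

Row-insert the values π_1, π_2, … into P one at a time, bumping the leftmost entry strictly greater than the inserted value down to the next row. The recording tableau Q records, in position (i, j), the step at which that cell was added to P.
  Insert 2 (step 1): P = [2];  Q = [1]
  Insert 7 (step 2): P = [2, 7];  Q = [1, 2]
  Insert 3 (step 3): P = [2, 3] / [7];  Q = [1, 2] / [3]
  Insert 5 (step 4): P = [2, 3, 5] / [7];  Q = [1, 2, 4] / [3]
  Insert 4 (step 5): P = [2, 3, 4] / [5] / [7];  Q = [1, 2, 4] / [3] / [5]
  Insert 1 (step 6): P = [1, 3, 4] / [2] / [5] / [7];  Q = [1, 2, 4] / [3] / [5] / [6]
  Insert 6 (step 7): P = [1, 3, 4, 6] / [2] / [5] / [7];  Q = [1, 2, 4, 7] / [3] / [5] / [6]
Final shape: (4, 1, 1, 1).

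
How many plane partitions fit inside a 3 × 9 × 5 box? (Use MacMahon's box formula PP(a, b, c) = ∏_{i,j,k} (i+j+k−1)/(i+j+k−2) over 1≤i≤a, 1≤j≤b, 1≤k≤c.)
PP(3, 9, 5) = 208416208

Evaluate the triple product over i = 1..3, j = 1..9, k = 1..5. The factors are (2/1) · (3/2) · (4/3) · (5/4) · (6/5) · (3/2) · (4/3) · (5/4) · … (135 factors total). The numerators and denominators telescope so the product is an integer; carrying out the multiplication exactly gives PP(3, 9, 5) = 208416208.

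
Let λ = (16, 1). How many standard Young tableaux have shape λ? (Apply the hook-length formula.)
# SYT of shape (16, 1) = 16

Hook-length formula: f^λ = n! / Π hook(c), product over all cells c of the Young diagram. For λ = (16, 1), n = 17 boxes. Hook lengths by row (left-to-right, top-to-bottom): [17, 15, 14, 13, 12, 11, 10, 9, 8, 7, 6, 5, 4, 3, 2, 1]; [1]. Product of hooks = 22230464256000. So f^λ = 17! / 22230464256000 = 355687428096000 / 22230464256000 = 16.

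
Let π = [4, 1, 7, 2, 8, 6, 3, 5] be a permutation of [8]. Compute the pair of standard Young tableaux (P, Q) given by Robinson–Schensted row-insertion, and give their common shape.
P = [1, 2, 3, 5] / [4, 6, 8] / [7];  Q = [1, 3, 5, 8] / [2, 4, 6] / [7];  common shape = (4, 3, 1)

Row-insert the values π_1, π_2, … into P one at a time, bumping the leftmost entry strictly greater than the inserted value down to the next row. The recording tableau Q records, in position (i, j), the step at which that cell was added to P.
  Insert 4 (step 1): P = [4];  Q = [1]
  Insert 1 (step 2): P = [1] / [4];  Q = [1] / [2]
  Insert 7 (step 3): P = [1, 7] / [4];  Q = [1, 3] / [2]
  Insert 2 (step 4): P = [1, 2] / [4, 7];  Q = [1, 3] / [2, 4]
  Insert 8 (step 5): P = [1, 2, 8] / [4, 7];  Q = [1, 3, 5] / [2, 4]
  Insert 6 (step 6): P = [1, 2, 6] / [4, 7, 8];  Q = [1, 3, 5] / [2, 4, 6]
  Insert 3 (step 7): P = [1, 2, 3] / [4, 6, 8] / [7];  Q = [1, 3, 5] / [2, 4, 6] / [7]
  Insert 5 (step 8): P = [1, 2, 3, 5] / [4, 6, 8] / [7];  Q = [1, 3, 5, 8] / [2, 4, 6] / [7]
Final shape: (4, 3, 1).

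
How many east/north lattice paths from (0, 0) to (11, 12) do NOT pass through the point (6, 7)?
Number of paths = 919646

Total paths from (0, 0) to (11, 12): C(23, 11) = 1352078. Paths through (6, 7): (paths (0, 0) → (6, 7)) × (paths (6, 7) → (11, 12)) = C(13, 6) · C(10, 5) = 1716 · 252 = 432432. Avoidance count = 1352078 − 432432 = 919646.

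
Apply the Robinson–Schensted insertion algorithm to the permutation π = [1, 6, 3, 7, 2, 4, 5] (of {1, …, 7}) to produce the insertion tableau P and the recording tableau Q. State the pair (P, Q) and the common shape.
P = [1, 2, 4, 5] / [3, 7] / [6];  Q = [1, 2, 4, 7] / [3, 6] / [5];  common shape = (4, 2, 1)

Row-insert the values π_1, π_2, … into P one at a time, bumping the leftmost entry strictly greater than the inserted value down to the next row. The recording tableau Q records, in position (i, j), the step at which that cell was added to P.
  Insert 1 (step 1): P = [1];  Q = [1]
  Insert 6 (step 2): P = [1, 6];  Q = [1, 2]
  Insert 3 (step 3): P = [1, 3] / [6];  Q = [1, 2] / [3]
  Insert 7 (step 4): P = [1, 3, 7] / [6];  Q = [1, 2, 4] / [3]
  Insert 2 (step 5): P = [1, 2, 7] / [3] / [6];  Q = [1, 2, 4] / [3] / [5]
  Insert 4 (step 6): P = [1, 2, 4] / [3, 7] / [6];  Q = [1, 2, 4] / [3, 6] / [5]
  Insert 5 (step 7): P = [1, 2, 4, 5] / [3, 7] / [6];  Q = [1, 2, 4, 7] / [3, 6] / [5]
Final shape: (4, 2, 1).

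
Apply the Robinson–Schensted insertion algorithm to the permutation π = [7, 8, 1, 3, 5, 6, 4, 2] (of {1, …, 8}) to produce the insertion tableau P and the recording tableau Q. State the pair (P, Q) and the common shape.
P = [1, 2, 4, 6] / [3, 8] / [5] / [7];  Q = [1, 2, 5, 6] / [3, 4] / [7] / [8];  common shape = (4, 2, 1, 1)

Row-insert the values π_1, π_2, … into P one at a time, bumping the leftmost entry strictly greater than the inserted value down to the next row. The recording tableau Q records, in position (i, j), the step at which that cell was added to P.
  Insert 7 (step 1): P = [7];  Q = [1]
  Insert 8 (step 2): P = [7, 8];  Q = [1, 2]
  Insert 1 (step 3): P = [1, 8] / [7];  Q = [1, 2] / [3]
  Insert 3 (step 4): P = [1, 3] / [7, 8];  Q = [1, 2] / [3, 4]
  Insert 5 (step 5): P = [1, 3, 5] / [7, 8];  Q = [1, 2, 5] / [3, 4]
  Insert 6 (step 6): P = [1, 3, 5, 6] / [7, 8];  Q = [1, 2, 5, 6] / [3, 4]
  Insert 4 (step 7): P = [1, 3, 4, 6] / [5, 8] / [7];  Q = [1, 2, 5, 6] / [3, 4] / [7]
  Insert 2 (step 8): P = [1, 2, 4, 6] / [3, 8] / [5] / [7];  Q = [1, 2, 5, 6] / [3, 4] / [7] / [8]
Final shape: (4, 2, 1, 1).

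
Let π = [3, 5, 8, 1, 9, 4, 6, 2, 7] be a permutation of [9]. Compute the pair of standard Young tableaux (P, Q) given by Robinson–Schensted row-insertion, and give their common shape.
P = [1, 2, 6, 7] / [3, 4, 8, 9] / [5];  Q = [1, 2, 3, 5] / [4, 6, 7, 9] / [8];  common shape = (4, 4, 1)

Row-insert the values π_1, π_2, … into P one at a time, bumping the leftmost entry strictly greater than the inserted value down to the next row. The recording tableau Q records, in position (i, j), the step at which that cell was added to P.
  Insert 3 (step 1): P = [3];  Q = [1]
  Insert 5 (step 2): P = [3, 5];  Q = [1, 2]
  Insert 8 (step 3): P = [3, 5, 8];  Q = [1, 2, 3]
  Insert 1 (step 4): P = [1, 5, 8] / [3];  Q = [1, 2, 3] / [4]
  Insert 9 (step 5): P = [1, 5, 8, 9] / [3];  Q = [1, 2, 3, 5] / [4]
  Insert 4 (step 6): P = [1, 4, 8, 9] / [3, 5];  Q = [1, 2, 3, 5] / [4, 6]
  Insert 6 (step 7): P = [1, 4, 6, 9] / [3, 5, 8];  Q = [1, 2, 3, 5] / [4, 6, 7]
  Insert 2 (step 8): P = [1, 2, 6, 9] / [3, 4, 8] / [5];  Q = [1, 2, 3, 5] / [4, 6, 7] / [8]
  Insert 7 (step 9): P = [1, 2, 6, 7] / [3, 4, 8, 9] / [5];  Q = [1, 2, 3, 5] / [4, 6, 7, 9] / [8]
Final shape: (4, 4, 1).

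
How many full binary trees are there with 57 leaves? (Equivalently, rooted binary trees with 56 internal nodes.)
C_56 = 6852456927844873497549658464312

These full binary trees are counted by the Catalan number C_n = (1/(n + 1)) · C(2n, n). For n = 56: C_56 = (1/57) · C(112, 56) = 390590044887157789360330532465784/57 = 6852456927844873497549658464312.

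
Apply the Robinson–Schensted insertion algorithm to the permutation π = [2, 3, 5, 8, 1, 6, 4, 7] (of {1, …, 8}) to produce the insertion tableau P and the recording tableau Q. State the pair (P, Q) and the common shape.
P = [1, 3, 4, 6, 7] / [2, 5] / [8];  Q = [1, 2, 3, 4, 8] / [5, 6] / [7];  common shape = (5, 2, 1)

Row-insert the values π_1, π_2, … into P one at a time, bumping the leftmost entry strictly greater than the inserted value down to the next row. The recording tableau Q records, in position (i, j), the step at which that cell was added to P.
  Insert 2 (step 1): P = [2];  Q = [1]
  Insert 3 (step 2): P = [2, 3];  Q = [1, 2]
  Insert 5 (step 3): P = [2, 3, 5];  Q = [1, 2, 3]
  Insert 8 (step 4): P = [2, 3, 5, 8];  Q = [1, 2, 3, 4]
  Insert 1 (step 5): P = [1, 3, 5, 8] / [2];  Q = [1, 2, 3, 4] / [5]
  Insert 6 (step 6): P = [1, 3, 5, 6] / [2, 8];  Q = [1, 2, 3, 4] / [5, 6]
  Insert 4 (step 7): P = [1, 3, 4, 6] / [2, 5] / [8];  Q = [1, 2, 3, 4] / [5, 6] / [7]
  Insert 7 (step 8): P = [1, 3, 4, 6, 7] / [2, 5] / [8];  Q = [1, 2, 3, 4, 8] / [5, 6] / [7]
Final shape: (5, 2, 1).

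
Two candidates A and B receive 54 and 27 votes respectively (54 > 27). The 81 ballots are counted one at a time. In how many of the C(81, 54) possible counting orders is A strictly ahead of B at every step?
Strict-lead orderings = 768759815833950334240

Total orderings of the 81 votes with 54 for A: C(81, 54) = 2306279447501851002720. By the Bertrand ballot formula (Cycle Lemma / reflection principle), the number of orderings in which A is strictly ahead of B throughout is (p − q)/(p + q) · C(p + q, p) = (54 − 27)/(54 + 27) · 2306279447501851002720 = 768759815833950334240.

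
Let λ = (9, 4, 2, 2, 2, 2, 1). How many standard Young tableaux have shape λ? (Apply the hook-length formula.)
# SYT of shape (9, 4, 2, 2, 2, 2, 1) = 787913280

Hook-length formula: f^λ = n! / Π hook(c), product over all cells c of the Young diagram. For λ = (9, 4, 2, 2, 2, 2, 1), n = 22 boxes. Hook lengths by row (left-to-right, top-to-bottom): [15, 13, 8, 7, 5, 4, 3, 2, 1]; [9, 7, 2, 1]; [6, 4]; [5, 3]; [4, 2]; [3, 1]; [1]. Product of hooks = 1426553856000. So f^λ = 22! / 1426553856000 = 1124000727777607680000 / 1426553856000 = 787913280.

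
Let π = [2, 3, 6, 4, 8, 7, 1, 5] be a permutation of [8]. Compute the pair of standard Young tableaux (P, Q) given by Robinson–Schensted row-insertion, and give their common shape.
P = [1, 3, 4, 5] / [2, 7] / [6, 8];  Q = [1, 2, 3, 5] / [4, 6] / [7, 8];  common shape = (4, 2, 2)

Row-insert the values π_1, π_2, … into P one at a time, bumping the leftmost entry strictly greater than the inserted value down to the next row. The recording tableau Q records, in position (i, j), the step at which that cell was added to P.
  Insert 2 (step 1): P = [2];  Q = [1]
  Insert 3 (step 2): P = [2, 3];  Q = [1, 2]
  Insert 6 (step 3): P = [2, 3, 6];  Q = [1, 2, 3]
  Insert 4 (step 4): P = [2, 3, 4] / [6];  Q = [1, 2, 3] / [4]
  Insert 8 (step 5): P = [2, 3, 4, 8] / [6];  Q = [1, 2, 3, 5] / [4]
  Insert 7 (step 6): P = [2, 3, 4, 7] / [6, 8];  Q = [1, 2, 3, 5] / [4, 6]
  Insert 1 (step 7): P = [1, 3, 4, 7] / [2, 8] / [6];  Q = [1, 2, 3, 5] / [4, 6] / [7]
  Insert 5 (step 8): P = [1, 3, 4, 5] / [2, 7] / [6, 8];  Q = [1, 2, 3, 5] / [4, 6] / [7, 8]
Final shape: (4, 2, 2).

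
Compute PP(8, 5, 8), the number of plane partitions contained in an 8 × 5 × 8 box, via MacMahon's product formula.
PP(8, 5, 8) = 3940599631842016

Evaluate the triple product over i = 1..8, j = 1..5, k = 1..8. The factors are (2/1) · (3/2) · (4/3) · (5/4) · (6/5) · (7/6) · (8/7) · (9/8) · … (320 factors total). The numerators and denominators telescope so the product is an integer; carrying out the multiplication exactly gives PP(8, 5, 8) = 3940599631842016.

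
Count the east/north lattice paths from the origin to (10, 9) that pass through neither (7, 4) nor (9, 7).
Number of paths = 49478

Inclusion–exclusion. Total paths: C(19, 10) = 92378. Through P₁: C(11, 7)·C(8, 3) = 18480. Through P₂: C(16, 9)·C(3, 1) = 34320. Since P₁ is strictly southwest of P₂, a monotone path through both must visit P₁ then P₂; paths through both = C(11, 7)·C(5, 2)·C(3, 1) = 9900. Avoid both = 92378 − 18480 − 34320 + 9900 = 49478.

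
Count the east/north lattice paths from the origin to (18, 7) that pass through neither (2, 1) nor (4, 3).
Number of paths = 204841

Inclusion–exclusion. Total paths: C(25, 18) = 480700. Through P₁: C(3, 2)·C(22, 16) = 223839. Through P₂: C(7, 4)·C(18, 14) = 107100. Since P₁ is strictly southwest of P₂, a monotone path through both must visit P₁ then P₂; paths through both = C(3, 2)·C(4, 2)·C(18, 14) = 55080. Avoid both = 480700 − 223839 − 107100 + 55080 = 204841.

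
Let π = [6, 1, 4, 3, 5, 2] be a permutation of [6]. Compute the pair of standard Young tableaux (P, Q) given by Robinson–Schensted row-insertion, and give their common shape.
P = [1, 2, 5] / [3] / [4] / [6];  Q = [1, 3, 5] / [2] / [4] / [6];  common shape = (3, 1, 1, 1)

Row-insert the values π_1, π_2, … into P one at a time, bumping the leftmost entry strictly greater than the inserted value down to the next row. The recording tableau Q records, in position (i, j), the step at which that cell was added to P.
  Insert 6 (step 1): P = [6];  Q = [1]
  Insert 1 (step 2): P = [1] / [6];  Q = [1] / [2]
  Insert 4 (step 3): P = [1, 4] / [6];  Q = [1, 3] / [2]
  Insert 3 (step 4): P = [1, 3] / [4] / [6];  Q = [1, 3] / [2] / [4]
  Insert 5 (step 5): P = [1, 3, 5] / [4] / [6];  Q = [1, 3, 5] / [2] / [4]
  Insert 2 (step 6): P = [1, 2, 5] / [3] / [4] / [6];  Q = [1, 3, 5] / [2] / [4] / [6]
Final shape: (3, 1, 1, 1).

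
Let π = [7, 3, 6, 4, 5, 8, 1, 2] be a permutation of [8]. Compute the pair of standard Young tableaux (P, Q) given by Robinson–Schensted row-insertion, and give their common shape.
P = [1, 2, 5, 8] / [3, 4] / [6] / [7];  Q = [1, 3, 5, 6] / [2, 8] / [4] / [7];  common shape = (4, 2, 1, 1)

Row-insert the values π_1, π_2, … into P one at a time, bumping the leftmost entry strictly greater than the inserted value down to the next row. The recording tableau Q records, in position (i, j), the step at which that cell was added to P.
  Insert 7 (step 1): P = [7];  Q = [1]
  Insert 3 (step 2): P = [3] / [7];  Q = [1] / [2]
  Insert 6 (step 3): P = [3, 6] / [7];  Q = [1, 3] / [2]
  Insert 4 (step 4): P = [3, 4] / [6] / [7];  Q = [1, 3] / [2] / [4]
  Insert 5 (step 5): P = [3, 4, 5] / [6] / [7];  Q = [1, 3, 5] / [2] / [4]
  Insert 8 (step 6): P = [3, 4, 5, 8] / [6] / [7];  Q = [1, 3, 5, 6] / [2] / [4]
  Insert 1 (step 7): P = [1, 4, 5, 8] / [3] / [6] / [7];  Q = [1, 3, 5, 6] / [2] / [4] / [7]
  Insert 2 (step 8): P = [1, 2, 5, 8] / [3, 4] / [6] / [7];  Q = [1, 3, 5, 6] / [2, 8] / [4] / [7]
Final shape: (4, 2, 1, 1).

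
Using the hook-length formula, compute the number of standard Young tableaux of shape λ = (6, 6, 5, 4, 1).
# SYT of shape (6, 6, 5, 4, 1) = 585307008

Hook-length formula: f^λ = n! / Π hook(c), product over all cells c of the Young diagram. For λ = (6, 6, 5, 4, 1), n = 22 boxes. Hook lengths by row (left-to-right, top-to-bottom): [10, 8, 7, 6, 4, 2]; [9, 7, 6, 5, 3, 1]; [7, 5, 4, 3, 1]; [5, 3, 2, 1]; [1]. Product of hooks = 1920360960000. So f^λ = 22! / 1920360960000 = 1124000727777607680000 / 1920360960000 = 585307008.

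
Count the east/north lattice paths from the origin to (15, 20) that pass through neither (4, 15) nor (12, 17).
Number of paths = 2196582492

Inclusion–exclusion. Total paths: C(35, 15) = 3247943160. Through P₁: C(19, 4)·C(16, 11) = 16930368. Through P₂: C(29, 12)·C(6, 3) = 1037918700. Since P₁ is strictly southwest of P₂, a monotone path through both must visit P₁ then P₂; paths through both = C(19, 4)·C(10, 8)·C(6, 3) = 3488400. Avoid both = 3247943160 − 16930368 − 1037918700 + 3488400 = 2196582492.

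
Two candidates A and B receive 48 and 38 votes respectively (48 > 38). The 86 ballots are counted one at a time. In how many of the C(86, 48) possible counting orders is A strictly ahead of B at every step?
Strict-lead orderings = 433884004713362200929750

Total orderings of the 86 votes with 48 for A: C(86, 48) = 3731402440534914927995850. By the Bertrand ballot formula (Cycle Lemma / reflection principle), the number of orderings in which A is strictly ahead of B throughout is (p − q)/(p + q) · C(p + q, p) = (48 − 38)/(48 + 38) · 3731402440534914927995850 = 433884004713362200929750.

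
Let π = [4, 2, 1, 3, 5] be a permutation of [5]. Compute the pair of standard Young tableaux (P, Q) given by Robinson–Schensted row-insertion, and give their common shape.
P = [1, 3, 5] / [2] / [4];  Q = [1, 4, 5] / [2] / [3];  common shape = (3, 1, 1)

Row-insert the values π_1, π_2, … into P one at a time, bumping the leftmost entry strictly greater than the inserted value down to the next row. The recording tableau Q records, in position (i, j), the step at which that cell was added to P.
  Insert 4 (step 1): P = [4];  Q = [1]
  Insert 2 (step 2): P = [2] / [4];  Q = [1] / [2]
  Insert 1 (step 3): P = [1] / [2] / [4];  Q = [1] / [2] / [3]
  Insert 3 (step 4): P = [1, 3] / [2] / [4];  Q = [1, 4] / [2] / [3]
  Insert 5 (step 5): P = [1, 3, 5] / [2] / [4];  Q = [1, 4, 5] / [2] / [3]
Final shape: (3, 1, 1).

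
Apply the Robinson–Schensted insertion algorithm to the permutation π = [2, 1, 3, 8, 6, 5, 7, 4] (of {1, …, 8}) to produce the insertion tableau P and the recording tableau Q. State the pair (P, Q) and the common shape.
P = [1, 3, 4, 7] / [2, 5] / [6] / [8];  Q = [1, 3, 4, 7] / [2, 5] / [6] / [8];  common shape = (4, 2, 1, 1)

Row-insert the values π_1, π_2, … into P one at a time, bumping the leftmost entry strictly greater than the inserted value down to the next row. The recording tableau Q records, in position (i, j), the step at which that cell was added to P.
  Insert 2 (step 1): P = [2];  Q = [1]
  Insert 1 (step 2): P = [1] / [2];  Q = [1] / [2]
  Insert 3 (step 3): P = [1, 3] / [2];  Q = [1, 3] / [2]
  Insert 8 (step 4): P = [1, 3, 8] / [2];  Q = [1, 3, 4] / [2]
  Insert 6 (step 5): P = [1, 3, 6] / [2, 8];  Q = [1, 3, 4] / [2, 5]
  Insert 5 (step 6): P = [1, 3, 5] / [2, 6] / [8];  Q = [1, 3, 4] / [2, 5] / [6]
  Insert 7 (step 7): P = [1, 3, 5, 7] / [2, 6] / [8];  Q = [1, 3, 4, 7] / [2, 5] / [6]
  Insert 4 (step 8): P = [1, 3, 4, 7] / [2, 5] / [6] / [8];  Q = [1, 3, 4, 7] / [2, 5] / [6] / [8]
Final shape: (4, 2, 1, 1).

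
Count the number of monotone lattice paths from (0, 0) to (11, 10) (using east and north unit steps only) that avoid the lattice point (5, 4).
Number of paths = 236292

Total paths from (0, 0) to (11, 10): C(21, 11) = 352716. Paths through (5, 4): (paths (0, 0) → (5, 4)) × (paths (5, 4) → (11, 10)) = C(9, 5) · C(12, 6) = 126 · 924 = 116424. Avoidance count = 352716 − 116424 = 236292.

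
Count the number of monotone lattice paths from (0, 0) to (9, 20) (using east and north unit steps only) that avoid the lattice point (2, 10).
Number of paths = 8731437

Total paths from (0, 0) to (9, 20): C(29, 9) = 10015005. Paths through (2, 10): (paths (0, 0) → (2, 10)) × (paths (2, 10) → (9, 20)) = C(12, 2) · C(17, 7) = 66 · 19448 = 1283568. Avoidance count = 10015005 − 1283568 = 8731437.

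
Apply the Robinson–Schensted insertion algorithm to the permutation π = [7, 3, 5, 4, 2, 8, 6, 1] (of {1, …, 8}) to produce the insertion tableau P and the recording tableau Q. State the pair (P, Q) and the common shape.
P = [1, 4, 6] / [2, 8] / [3] / [5] / [7];  Q = [1, 3, 6] / [2, 7] / [4] / [5] / [8];  common shape = (3, 2, 1, 1, 1)

Row-insert the values π_1, π_2, … into P one at a time, bumping the leftmost entry strictly greater than the inserted value down to the next row. The recording tableau Q records, in position (i, j), the step at which that cell was added to P.
  Insert 7 (step 1): P = [7];  Q = [1]
  Insert 3 (step 2): P = [3] / [7];  Q = [1] / [2]
  Insert 5 (step 3): P = [3, 5] / [7];  Q = [1, 3] / [2]
  Insert 4 (step 4): P = [3, 4] / [5] / [7];  Q = [1, 3] / [2] / [4]
  Insert 2 (step 5): P = [2, 4] / [3] / [5] / [7];  Q = [1, 3] / [2] / [4] / [5]
  Insert 8 (step 6): P = [2, 4, 8] / [3] / [5] / [7];  Q = [1, 3, 6] / [2] / [4] / [5]
  Insert 6 (step 7): P = [2, 4, 6] / [3, 8] / [5] / [7];  Q = [1, 3, 6] / [2, 7] / [4] / [5]
  Insert 1 (step 8): P = [1, 4, 6] / [2, 8] / [3] / [5] / [7];  Q = [1, 3, 6] / [2, 7] / [4] / [5] / [8]
Final shape: (3, 2, 1, 1, 1).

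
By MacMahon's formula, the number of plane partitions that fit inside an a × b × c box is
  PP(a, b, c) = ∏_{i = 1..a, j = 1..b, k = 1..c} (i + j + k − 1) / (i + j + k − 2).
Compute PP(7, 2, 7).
PP(7, 2, 7) = 2760615

Evaluate the triple product over i = 1..7, j = 1..2, k = 1..7. The factors are (2/1) · (3/2) · (4/3) · (5/4) · (6/5) · (7/6) · (8/7) · (3/2) · … (98 factors total). The numerators and denominators telescope so the product is an integer; carrying out the multiplication exactly gives PP(7, 2, 7) = 2760615.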